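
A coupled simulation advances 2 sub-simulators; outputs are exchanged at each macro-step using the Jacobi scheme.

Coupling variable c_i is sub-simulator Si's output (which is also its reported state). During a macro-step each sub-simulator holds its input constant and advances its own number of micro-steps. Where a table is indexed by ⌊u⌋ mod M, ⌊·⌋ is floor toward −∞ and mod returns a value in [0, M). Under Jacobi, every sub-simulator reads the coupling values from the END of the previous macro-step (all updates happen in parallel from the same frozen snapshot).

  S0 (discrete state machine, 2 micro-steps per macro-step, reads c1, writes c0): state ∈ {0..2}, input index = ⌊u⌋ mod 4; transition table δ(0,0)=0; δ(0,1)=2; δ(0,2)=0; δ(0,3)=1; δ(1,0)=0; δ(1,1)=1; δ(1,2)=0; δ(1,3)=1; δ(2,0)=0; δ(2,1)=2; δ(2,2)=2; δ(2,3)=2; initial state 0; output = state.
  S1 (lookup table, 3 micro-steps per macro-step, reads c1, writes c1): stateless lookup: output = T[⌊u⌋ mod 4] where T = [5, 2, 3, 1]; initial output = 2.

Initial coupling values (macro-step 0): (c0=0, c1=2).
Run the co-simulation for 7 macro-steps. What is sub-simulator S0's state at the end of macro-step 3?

S0 state at macro-step 3 = 1

macro 1: S0 reads c1=2 → after 2×micro: 0; S1 reads c1=2 → after 3×micro: 3 ⇒ (c0=0, c1=3)
macro 2: S0 reads c1=3 → after 2×micro: 1; S1 reads c1=3 → after 3×micro: 1 ⇒ (c0=1, c1=1)
macro 3: S0 reads c1=1 → after 2×micro: 1; S1 reads c1=1 → after 3×micro: 2 ⇒ (c0=1, c1=2)
macro 4: S0 reads c1=2 → after 2×micro: 0; S1 reads c1=2 → after 3×micro: 3 ⇒ (c0=0, c1=3)
macro 5: S0 reads c1=3 → after 2×micro: 1; S1 reads c1=3 → after 3×micro: 1 ⇒ (c0=1, c1=1)
macro 6: S0 reads c1=1 → after 2×micro: 1; S1 reads c1=1 → after 3×micro: 2 ⇒ (c0=1, c1=2)
macro 7: S0 reads c1=2 → after 2×micro: 0; S1 reads c1=2 → after 3×micro: 3 ⇒ (c0=0, c1=3)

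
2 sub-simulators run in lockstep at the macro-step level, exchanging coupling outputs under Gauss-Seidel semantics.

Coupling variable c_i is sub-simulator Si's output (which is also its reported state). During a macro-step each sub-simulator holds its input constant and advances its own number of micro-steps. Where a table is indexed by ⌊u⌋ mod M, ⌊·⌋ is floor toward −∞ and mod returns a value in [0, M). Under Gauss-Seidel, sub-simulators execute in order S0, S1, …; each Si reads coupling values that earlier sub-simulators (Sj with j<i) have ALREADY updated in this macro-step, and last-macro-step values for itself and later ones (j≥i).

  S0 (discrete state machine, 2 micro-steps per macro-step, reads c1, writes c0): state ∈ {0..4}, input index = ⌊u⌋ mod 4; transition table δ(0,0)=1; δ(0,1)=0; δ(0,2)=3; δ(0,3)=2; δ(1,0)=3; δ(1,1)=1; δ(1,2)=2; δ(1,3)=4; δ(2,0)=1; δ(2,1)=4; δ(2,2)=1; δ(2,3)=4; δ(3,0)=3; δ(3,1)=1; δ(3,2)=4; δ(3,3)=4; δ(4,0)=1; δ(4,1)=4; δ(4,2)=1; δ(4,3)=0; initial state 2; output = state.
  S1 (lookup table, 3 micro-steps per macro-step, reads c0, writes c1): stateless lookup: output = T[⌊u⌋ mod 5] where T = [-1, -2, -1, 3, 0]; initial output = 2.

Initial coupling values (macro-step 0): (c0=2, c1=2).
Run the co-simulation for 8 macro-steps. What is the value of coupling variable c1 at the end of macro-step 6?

c1 at macro-step 6 = 0

macro 1: S0 reads c1=2 → after 2×micro: 2; S1 reads c0=2 → after 3×micro: -1 ⇒ (c0=2, c1=-1)
macro 2: S0 reads c1=-1 → after 2×micro: 0; S1 reads c0=0 → after 3×micro: -1 ⇒ (c0=0, c1=-1)
macro 3: S0 reads c1=-1 → after 2×micro: 4; S1 reads c0=4 → after 3×micro: 0 ⇒ (c0=4, c1=0)
macro 4: S0 reads c1=0 → after 2×micro: 3; S1 reads c0=3 → after 3×micro: 3 ⇒ (c0=3, c1=3)
macro 5: S0 reads c1=3 → after 2×micro: 0; S1 reads c0=0 → after 3×micro: -1 ⇒ (c0=0, c1=-1)
macro 6: S0 reads c1=-1 → after 2×micro: 4; S1 reads c0=4 → after 3×micro: 0 ⇒ (c0=4, c1=0)
macro 7: S0 reads c1=0 → after 2×micro: 3; S1 reads c0=3 → after 3×micro: 3 ⇒ (c0=3, c1=3)
macro 8: S0 reads c1=3 → after 2×micro: 0; S1 reads c0=0 → after 3×micro: -1 ⇒ (c0=0, c1=-1)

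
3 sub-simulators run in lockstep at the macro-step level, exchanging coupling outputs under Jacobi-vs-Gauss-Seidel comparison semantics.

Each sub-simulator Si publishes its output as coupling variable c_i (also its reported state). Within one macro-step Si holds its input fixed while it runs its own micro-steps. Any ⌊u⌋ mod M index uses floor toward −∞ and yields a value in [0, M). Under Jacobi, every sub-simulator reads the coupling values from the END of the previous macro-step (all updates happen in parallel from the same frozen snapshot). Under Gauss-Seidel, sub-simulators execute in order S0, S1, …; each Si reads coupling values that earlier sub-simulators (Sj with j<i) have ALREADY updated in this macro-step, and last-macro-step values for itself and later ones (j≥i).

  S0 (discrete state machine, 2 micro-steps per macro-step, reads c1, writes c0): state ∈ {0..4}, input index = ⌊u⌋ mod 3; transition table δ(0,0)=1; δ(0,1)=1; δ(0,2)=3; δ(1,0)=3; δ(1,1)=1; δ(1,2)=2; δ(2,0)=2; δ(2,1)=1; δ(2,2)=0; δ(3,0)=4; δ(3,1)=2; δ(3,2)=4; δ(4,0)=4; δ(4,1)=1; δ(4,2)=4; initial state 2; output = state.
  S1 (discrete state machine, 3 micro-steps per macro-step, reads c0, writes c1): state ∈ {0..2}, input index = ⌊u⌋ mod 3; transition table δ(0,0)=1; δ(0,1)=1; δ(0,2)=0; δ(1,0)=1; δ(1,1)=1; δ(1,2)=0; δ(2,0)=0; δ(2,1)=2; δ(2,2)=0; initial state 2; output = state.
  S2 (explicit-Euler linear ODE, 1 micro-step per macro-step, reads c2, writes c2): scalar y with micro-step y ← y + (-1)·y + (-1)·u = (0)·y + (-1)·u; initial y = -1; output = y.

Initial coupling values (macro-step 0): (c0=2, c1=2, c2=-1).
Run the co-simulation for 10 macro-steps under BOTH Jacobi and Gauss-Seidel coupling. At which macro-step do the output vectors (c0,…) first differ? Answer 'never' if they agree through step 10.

first divergence at macro-step: 1

[Jacobi] macro 1: S0 reads c1=2 → after 2×micro: 3; S1 reads c0=2 → after 3×micro: 0; S2 reads c2=-1 → after 1×micro: 1 ⇒ (c0=3, c1=0, c2=1)
[Jacobi] macro 2: S0 reads c1=0 → after 2×micro: 4; S1 reads c0=3 → after 3×micro: 1; S2 reads c2=1 → after 1×micro: -1 ⇒ (c0=4, c1=1, c2=-1)
[Jacobi] macro 3: S0 reads c1=1 → after 2×micro: 1; S1 reads c0=4 → after 3×micro: 1; S2 reads c2=-1 → after 1×micro: 1 ⇒ (c0=1, c1=1, c2=1)
[Jacobi] macro 4: S0 reads c1=1 → after 2×micro: 1; S1 reads c0=1 → after 3×micro: 1; S2 reads c2=1 → after 1×micro: -1 ⇒ (c0=1, c1=1, c2=-1)
[Jacobi] macro 5: S0 reads c1=1 → after 2×micro: 1; S1 reads c0=1 → after 3×micro: 1; S2 reads c2=-1 → after 1×micro: 1 ⇒ (c0=1, c1=1, c2=1)
[Jacobi] macro 6: S0 reads c1=1 → after 2×micro: 1; S1 reads c0=1 → after 3×micro: 1; S2 reads c2=1 → after 1×micro: -1 ⇒ (c0=1, c1=1, c2=-1)
[Jacobi] macro 7: S0 reads c1=1 → after 2×micro: 1; S1 reads c0=1 → after 3×micro: 1; S2 reads c2=-1 → after 1×micro: 1 ⇒ (c0=1, c1=1, c2=1)
[Jacobi] macro 8: S0 reads c1=1 → after 2×micro: 1; S1 reads c0=1 → after 3×micro: 1; S2 reads c2=1 → after 1×micro: -1 ⇒ (c0=1, c1=1, c2=-1)
[Jacobi] macro 9: S0 reads c1=1 → after 2×micro: 1; S1 reads c0=1 → after 3×micro: 1; S2 reads c2=-1 → after 1×micro: 1 ⇒ (c0=1, c1=1, c2=1)
[Jacobi] macro 10: S0 reads c1=1 → after 2×micro: 1; S1 reads c0=1 → after 3×micro: 1; S2 reads c2=1 → after 1×micro: -1 ⇒ (c0=1, c1=1, c2=-1)
[Gauss-Seidel] macro 1: S0 reads c1=2 → after 2×micro: 3; S1 reads c0=3 → after 3×micro: 1; S2 reads c2=-1 → after 1×micro: 1 ⇒ (c0=3, c1=1, c2=1)
[Gauss-Seidel] macro 2: S0 reads c1=1 → after 2×micro: 1; S1 reads c0=1 → after 3×micro: 1; S2 reads c2=1 → after 1×micro: -1 ⇒ (c0=1, c1=1, c2=-1)
[Gauss-Seidel] macro 3: S0 reads c1=1 → after 2×micro: 1; S1 reads c0=1 → after 3×micro: 1; S2 reads c2=-1 → after 1×micro: 1 ⇒ (c0=1, c1=1, c2=1)
[Gauss-Seidel] macro 4: S0 reads c1=1 → after 2×micro: 1; S1 reads c0=1 → after 3×micro: 1; S2 reads c2=1 → after 1×micro: -1 ⇒ (c0=1, c1=1, c2=-1)
[Gauss-Seidel] macro 5: S0 reads c1=1 → after 2×micro: 1; S1 reads c0=1 → after 3×micro: 1; S2 reads c2=-1 → after 1×micro: 1 ⇒ (c0=1, c1=1, c2=1)
[Gauss-Seidel] macro 6: S0 reads c1=1 → after 2×micro: 1; S1 reads c0=1 → after 3×micro: 1; S2 reads c2=1 → after 1×micro: -1 ⇒ (c0=1, c1=1, c2=-1)
[Gauss-Seidel] macro 7: S0 reads c1=1 → after 2×micro: 1; S1 reads c0=1 → after 3×micro: 1; S2 reads c2=-1 → after 1×micro: 1 ⇒ (c0=1, c1=1, c2=1)
[Gauss-Seidel] macro 8: S0 reads c1=1 → after 2×micro: 1; S1 reads c0=1 → after 3×micro: 1; S2 reads c2=1 → after 1×micro: -1 ⇒ (c0=1, c1=1, c2=-1)
[Gauss-Seidel] macro 9: S0 reads c1=1 → after 2×micro: 1; S1 reads c0=1 → after 3×micro: 1; S2 reads c2=-1 → after 1×micro: 1 ⇒ (c0=1, c1=1, c2=1)
[Gauss-Seidel] macro 10: S0 reads c1=1 → after 2×micro: 1; S1 reads c0=1 → after 3×micro: 1; S2 reads c2=1 → after 1×micro: -1 ⇒ (c0=1, c1=1, c2=-1)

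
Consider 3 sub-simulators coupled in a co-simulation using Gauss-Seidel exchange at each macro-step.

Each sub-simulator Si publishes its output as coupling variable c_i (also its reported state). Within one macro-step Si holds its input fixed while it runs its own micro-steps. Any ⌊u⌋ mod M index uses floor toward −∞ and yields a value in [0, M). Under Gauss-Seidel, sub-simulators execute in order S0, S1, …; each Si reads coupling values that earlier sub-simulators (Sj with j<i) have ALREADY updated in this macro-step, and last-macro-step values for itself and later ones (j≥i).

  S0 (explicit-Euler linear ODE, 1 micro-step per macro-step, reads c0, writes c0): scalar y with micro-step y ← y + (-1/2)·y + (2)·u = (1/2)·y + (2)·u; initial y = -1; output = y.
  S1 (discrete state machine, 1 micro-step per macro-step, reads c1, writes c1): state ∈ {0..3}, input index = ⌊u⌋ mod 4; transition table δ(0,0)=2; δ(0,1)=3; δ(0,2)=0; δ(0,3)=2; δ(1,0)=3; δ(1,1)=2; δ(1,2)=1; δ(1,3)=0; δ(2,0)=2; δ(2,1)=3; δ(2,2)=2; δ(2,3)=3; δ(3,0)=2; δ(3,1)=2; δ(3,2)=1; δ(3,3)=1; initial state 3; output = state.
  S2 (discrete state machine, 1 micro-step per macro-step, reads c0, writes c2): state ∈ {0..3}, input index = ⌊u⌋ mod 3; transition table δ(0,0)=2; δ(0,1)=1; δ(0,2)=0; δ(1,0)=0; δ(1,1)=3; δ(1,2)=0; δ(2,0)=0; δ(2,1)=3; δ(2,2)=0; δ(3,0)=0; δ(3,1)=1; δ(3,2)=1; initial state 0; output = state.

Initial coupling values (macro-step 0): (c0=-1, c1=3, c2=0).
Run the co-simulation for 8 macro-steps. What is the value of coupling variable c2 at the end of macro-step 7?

macro 1: S0 reads c0=-1 → after 1×micro: -5/2; S1 reads c1=3 → after 1×micro: 1; S2 reads c0=-5/2 → after 1×micro: 2 ⇒ (c0=-5/2, c1=1, c2=2)
macro 2: S0 reads c0=-5/2 → after 1×micro: -25/4; S1 reads c1=1 → after 1×micro: 2; S2 reads c0=-25/4 → after 1×micro: 0 ⇒ (c0=-25/4, c1=2, c2=0)
macro 3: S0 reads c0=-25/4 → after 1×micro: -125/8; S1 reads c1=2 → after 1×micro: 2; S2 reads c0=-125/8 → after 1×micro: 0 ⇒ (c0=-125/8, c1=2, c2=0)
macro 4: S0 reads c0=-125/8 → after 1×micro: -625/16; S1 reads c1=2 → after 1×micro: 2; S2 reads c0=-625/16 → after 1×micro: 0 ⇒ (c0=-625/16, c1=2, c2=0)
macro 5: S0 reads c0=-625/16 → after 1×micro: -3125/32; S1 reads c1=2 → after 1×micro: 2; S2 reads c0=-3125/32 → after 1×micro: 1 ⇒ (c0=-3125/32, c1=2, c2=1)
macro 6: S0 reads c0=-3125/32 → after 1×micro: -15625/64; S1 reads c1=2 → after 1×micro: 2; S2 reads c0=-15625/64 → after 1×micro: 3 ⇒ (c0=-15625/64, c1=2, c2=3)
macro 7: S0 reads c0=-15625/64 → after 1×micro: -78125/128; S1 reads c1=2 → after 1×micro: 2; S2 reads c0=-78125/128 → after 1×micro: 1 ⇒ (c0=-78125/128, c1=2, c2=1)
macro 8: S0 reads c0=-78125/128 → after 1×micro: -390625/256; S1 reads c1=2 → after 1×micro: 2; S2 reads c0=-390625/256 → after 1×micro: 3 ⇒ (c0=-390625/256, c1=2, c2=3)

c2 at macro-step 7 = 1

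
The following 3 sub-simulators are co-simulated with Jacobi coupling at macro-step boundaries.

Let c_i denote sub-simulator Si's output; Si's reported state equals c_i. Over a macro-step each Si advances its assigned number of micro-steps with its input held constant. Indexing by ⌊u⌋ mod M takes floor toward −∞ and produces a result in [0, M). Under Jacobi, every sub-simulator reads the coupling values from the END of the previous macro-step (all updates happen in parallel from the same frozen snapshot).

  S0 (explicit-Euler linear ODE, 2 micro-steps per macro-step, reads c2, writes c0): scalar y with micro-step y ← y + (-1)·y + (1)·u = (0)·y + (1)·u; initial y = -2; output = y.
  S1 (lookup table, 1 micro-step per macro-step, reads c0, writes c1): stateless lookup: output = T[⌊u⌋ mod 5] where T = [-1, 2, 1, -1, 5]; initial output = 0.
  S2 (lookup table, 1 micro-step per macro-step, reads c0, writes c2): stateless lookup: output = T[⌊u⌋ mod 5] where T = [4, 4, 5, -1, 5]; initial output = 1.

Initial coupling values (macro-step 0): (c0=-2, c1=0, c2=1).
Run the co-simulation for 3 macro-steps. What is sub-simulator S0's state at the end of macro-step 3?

S0 state at macro-step 3 = 4

macro 1: S0 reads c2=1 → after 2×micro: 1; S1 reads c0=-2 → after 1×micro: -1; S2 reads c0=-2 → after 1×micro: -1 ⇒ (c0=1, c1=-1, c2=-1)
macro 2: S0 reads c2=-1 → after 2×micro: -1; S1 reads c0=1 → after 1×micro: 2; S2 reads c0=1 → after 1×micro: 4 ⇒ (c0=-1, c1=2, c2=4)
macro 3: S0 reads c2=4 → after 2×micro: 4; S1 reads c0=-1 → after 1×micro: 5; S2 reads c0=-1 → after 1×micro: 5 ⇒ (c0=4, c1=5, c2=5)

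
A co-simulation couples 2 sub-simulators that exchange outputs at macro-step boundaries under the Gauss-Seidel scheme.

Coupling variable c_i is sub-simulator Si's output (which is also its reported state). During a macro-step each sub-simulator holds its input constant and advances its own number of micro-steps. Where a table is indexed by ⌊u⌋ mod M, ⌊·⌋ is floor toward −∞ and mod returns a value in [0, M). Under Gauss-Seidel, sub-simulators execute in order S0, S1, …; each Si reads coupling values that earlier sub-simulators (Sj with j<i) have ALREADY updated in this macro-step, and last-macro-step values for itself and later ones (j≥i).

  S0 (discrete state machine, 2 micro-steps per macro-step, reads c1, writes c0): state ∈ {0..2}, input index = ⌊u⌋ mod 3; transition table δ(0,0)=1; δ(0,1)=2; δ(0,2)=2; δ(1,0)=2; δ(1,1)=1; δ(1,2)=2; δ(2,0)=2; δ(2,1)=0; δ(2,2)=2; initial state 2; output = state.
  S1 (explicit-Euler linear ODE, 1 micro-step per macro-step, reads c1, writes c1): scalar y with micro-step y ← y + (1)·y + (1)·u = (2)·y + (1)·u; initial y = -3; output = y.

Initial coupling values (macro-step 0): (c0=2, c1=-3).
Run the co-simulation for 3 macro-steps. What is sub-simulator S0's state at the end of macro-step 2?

S0 state at macro-step 2 = 2

macro 1: S0 reads c1=-3 → after 2×micro: 2; S1 reads c1=-3 → after 1×micro: -9 ⇒ (c0=2, c1=-9)
macro 2: S0 reads c1=-9 → after 2×micro: 2; S1 reads c1=-9 → after 1×micro: -27 ⇒ (c0=2, c1=-27)
macro 3: S0 reads c1=-27 → after 2×micro: 2; S1 reads c1=-27 → after 1×micro: -81 ⇒ (c0=2, c1=-81)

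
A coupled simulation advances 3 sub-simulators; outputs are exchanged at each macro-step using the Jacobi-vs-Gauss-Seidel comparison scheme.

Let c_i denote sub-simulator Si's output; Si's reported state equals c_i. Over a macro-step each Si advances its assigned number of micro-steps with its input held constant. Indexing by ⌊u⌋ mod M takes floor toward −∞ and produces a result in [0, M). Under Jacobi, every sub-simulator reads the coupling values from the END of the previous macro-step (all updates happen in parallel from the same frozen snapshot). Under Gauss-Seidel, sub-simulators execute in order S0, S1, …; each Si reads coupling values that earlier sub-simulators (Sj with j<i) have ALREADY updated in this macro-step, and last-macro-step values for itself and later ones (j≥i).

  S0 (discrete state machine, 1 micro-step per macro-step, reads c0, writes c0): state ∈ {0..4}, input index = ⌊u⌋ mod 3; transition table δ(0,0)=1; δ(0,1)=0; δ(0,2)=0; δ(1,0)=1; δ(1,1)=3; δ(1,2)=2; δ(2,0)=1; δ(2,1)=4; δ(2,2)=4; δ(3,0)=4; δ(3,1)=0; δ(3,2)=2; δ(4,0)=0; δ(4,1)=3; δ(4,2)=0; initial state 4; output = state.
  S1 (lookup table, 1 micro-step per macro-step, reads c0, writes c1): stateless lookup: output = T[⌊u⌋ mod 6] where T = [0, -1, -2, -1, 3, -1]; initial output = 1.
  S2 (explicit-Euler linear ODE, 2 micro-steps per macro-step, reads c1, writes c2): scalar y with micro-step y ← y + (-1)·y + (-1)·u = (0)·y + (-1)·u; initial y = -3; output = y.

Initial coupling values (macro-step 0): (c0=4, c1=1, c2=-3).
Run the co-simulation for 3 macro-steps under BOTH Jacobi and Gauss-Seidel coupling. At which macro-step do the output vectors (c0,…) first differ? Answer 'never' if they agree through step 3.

[Jacobi] macro 1: S0 reads c0=4 → after 1×micro: 3; S1 reads c0=4 → after 1×micro: 3; S2 reads c1=1 → after 2×micro: -1 ⇒ (c0=3, c1=3, c2=-1)
[Jacobi] macro 2: S0 reads c0=3 → after 1×micro: 4; S1 reads c0=3 → after 1×micro: -1; S2 reads c1=3 → after 2×micro: -3 ⇒ (c0=4, c1=-1, c2=-3)
[Jacobi] macro 3: S0 reads c0=4 → after 1×micro: 3; S1 reads c0=4 → after 1×micro: 3; S2 reads c1=-1 → after 2×micro: 1 ⇒ (c0=3, c1=3, c2=1)
[Gauss-Seidel] macro 1: S0 reads c0=4 → after 1×micro: 3; S1 reads c0=3 → after 1×micro: -1; S2 reads c1=-1 → after 2×micro: 1 ⇒ (c0=3, c1=-1, c2=1)
[Gauss-Seidel] macro 2: S0 reads c0=3 → after 1×micro: 4; S1 reads c0=4 → after 1×micro: 3; S2 reads c1=3 → after 2×micro: -3 ⇒ (c0=4, c1=3, c2=-3)
[Gauss-Seidel] macro 3: S0 reads c0=4 → after 1×micro: 3; S1 reads c0=3 → after 1×micro: -1; S2 reads c1=-1 → after 2×micro: 1 ⇒ (c0=3, c1=-1, c2=1)

first divergence at macro-step: 1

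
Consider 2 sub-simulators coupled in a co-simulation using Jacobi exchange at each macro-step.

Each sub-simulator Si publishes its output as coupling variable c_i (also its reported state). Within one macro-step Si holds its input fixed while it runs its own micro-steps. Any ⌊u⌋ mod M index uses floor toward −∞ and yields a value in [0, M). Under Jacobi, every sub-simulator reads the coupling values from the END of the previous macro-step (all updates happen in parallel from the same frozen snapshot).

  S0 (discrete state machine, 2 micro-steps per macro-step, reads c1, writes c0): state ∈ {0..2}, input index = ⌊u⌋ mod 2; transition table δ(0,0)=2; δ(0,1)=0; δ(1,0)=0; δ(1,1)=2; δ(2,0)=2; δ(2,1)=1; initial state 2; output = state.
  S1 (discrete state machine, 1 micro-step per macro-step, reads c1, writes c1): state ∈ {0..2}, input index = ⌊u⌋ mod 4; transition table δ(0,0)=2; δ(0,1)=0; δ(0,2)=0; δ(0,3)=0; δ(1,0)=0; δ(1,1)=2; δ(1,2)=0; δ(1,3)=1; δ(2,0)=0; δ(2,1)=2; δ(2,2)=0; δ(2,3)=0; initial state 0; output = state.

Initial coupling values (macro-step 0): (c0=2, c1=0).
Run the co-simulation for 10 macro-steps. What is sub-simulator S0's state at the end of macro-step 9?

S0 state at macro-step 9 = 2

macro 1: S0 reads c1=0 → after 2×micro: 2; S1 reads c1=0 → after 1×micro: 2 ⇒ (c0=2, c1=2)
macro 2: S0 reads c1=2 → after 2×micro: 2; S1 reads c1=2 → after 1×micro: 0 ⇒ (c0=2, c1=0)
macro 3: S0 reads c1=0 → after 2×micro: 2; S1 reads c1=0 → after 1×micro: 2 ⇒ (c0=2, c1=2)
macro 4: S0 reads c1=2 → after 2×micro: 2; S1 reads c1=2 → after 1×micro: 0 ⇒ (c0=2, c1=0)
macro 5: S0 reads c1=0 → after 2×micro: 2; S1 reads c1=0 → after 1×micro: 2 ⇒ (c0=2, c1=2)
macro 6: S0 reads c1=2 → after 2×micro: 2; S1 reads c1=2 → after 1×micro: 0 ⇒ (c0=2, c1=0)
macro 7: S0 reads c1=0 → after 2×micro: 2; S1 reads c1=0 → after 1×micro: 2 ⇒ (c0=2, c1=2)
macro 8: S0 reads c1=2 → after 2×micro: 2; S1 reads c1=2 → after 1×micro: 0 ⇒ (c0=2, c1=0)
macro 9: S0 reads c1=0 → after 2×micro: 2; S1 reads c1=0 → after 1×micro: 2 ⇒ (c0=2, c1=2)
macro 10: S0 reads c1=2 → after 2×micro: 2; S1 reads c1=2 → after 1×micro: 0 ⇒ (c0=2, c1=0)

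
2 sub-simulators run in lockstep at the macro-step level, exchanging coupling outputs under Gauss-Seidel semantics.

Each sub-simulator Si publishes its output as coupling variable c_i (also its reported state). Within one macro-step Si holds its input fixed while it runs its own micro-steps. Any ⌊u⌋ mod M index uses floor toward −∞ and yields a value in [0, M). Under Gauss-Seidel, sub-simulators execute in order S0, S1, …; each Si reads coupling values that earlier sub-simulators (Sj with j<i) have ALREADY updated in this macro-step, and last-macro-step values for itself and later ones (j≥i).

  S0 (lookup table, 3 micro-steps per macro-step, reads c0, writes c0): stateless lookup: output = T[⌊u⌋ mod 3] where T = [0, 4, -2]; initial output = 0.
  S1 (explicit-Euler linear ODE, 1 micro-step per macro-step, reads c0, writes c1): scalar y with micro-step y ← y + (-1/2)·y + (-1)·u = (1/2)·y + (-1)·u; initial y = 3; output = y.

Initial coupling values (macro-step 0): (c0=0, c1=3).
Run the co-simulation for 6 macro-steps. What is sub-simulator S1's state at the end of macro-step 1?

S1 state at macro-step 1 = 3/2

macro 1: S0 reads c0=0 → after 3×micro: 0; S1 reads c0=0 → after 1×micro: 3/2 ⇒ (c0=0, c1=3/2)
macro 2: S0 reads c0=0 → after 3×micro: 0; S1 reads c0=0 → after 1×micro: 3/4 ⇒ (c0=0, c1=3/4)
macro 3: S0 reads c0=0 → after 3×micro: 0; S1 reads c0=0 → after 1×micro: 3/8 ⇒ (c0=0, c1=3/8)
macro 4: S0 reads c0=0 → after 3×micro: 0; S1 reads c0=0 → after 1×micro: 3/16 ⇒ (c0=0, c1=3/16)
macro 5: S0 reads c0=0 → after 3×micro: 0; S1 reads c0=0 → after 1×micro: 3/32 ⇒ (c0=0, c1=3/32)
macro 6: S0 reads c0=0 → after 3×micro: 0; S1 reads c0=0 → after 1×micro: 3/64 ⇒ (c0=0, c1=3/64)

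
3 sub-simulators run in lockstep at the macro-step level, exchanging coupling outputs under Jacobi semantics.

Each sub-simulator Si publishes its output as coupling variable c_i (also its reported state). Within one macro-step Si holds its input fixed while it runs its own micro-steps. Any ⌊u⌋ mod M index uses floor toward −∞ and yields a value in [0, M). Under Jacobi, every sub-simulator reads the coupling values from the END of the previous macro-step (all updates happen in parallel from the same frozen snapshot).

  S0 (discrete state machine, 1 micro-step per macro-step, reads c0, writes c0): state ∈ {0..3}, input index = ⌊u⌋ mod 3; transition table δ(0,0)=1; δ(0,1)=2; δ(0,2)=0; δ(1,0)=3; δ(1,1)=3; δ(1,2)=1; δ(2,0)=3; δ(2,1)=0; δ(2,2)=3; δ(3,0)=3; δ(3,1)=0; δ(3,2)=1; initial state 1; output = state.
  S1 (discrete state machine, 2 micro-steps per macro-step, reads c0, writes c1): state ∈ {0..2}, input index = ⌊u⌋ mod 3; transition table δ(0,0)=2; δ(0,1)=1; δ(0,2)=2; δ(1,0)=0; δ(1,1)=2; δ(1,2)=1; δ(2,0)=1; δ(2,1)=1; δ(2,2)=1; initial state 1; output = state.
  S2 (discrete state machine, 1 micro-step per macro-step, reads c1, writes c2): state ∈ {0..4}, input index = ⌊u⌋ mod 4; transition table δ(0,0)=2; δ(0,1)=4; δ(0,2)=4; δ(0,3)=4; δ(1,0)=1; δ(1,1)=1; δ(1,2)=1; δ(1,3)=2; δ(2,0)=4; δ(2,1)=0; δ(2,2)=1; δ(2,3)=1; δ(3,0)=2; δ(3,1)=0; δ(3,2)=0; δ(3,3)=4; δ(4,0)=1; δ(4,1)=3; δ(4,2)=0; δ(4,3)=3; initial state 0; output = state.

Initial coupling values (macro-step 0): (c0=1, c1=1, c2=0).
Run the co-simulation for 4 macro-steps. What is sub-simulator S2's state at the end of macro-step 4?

S2 state at macro-step 4 = 2

macro 1: S0 reads c0=1 → after 1×micro: 3; S1 reads c0=1 → after 2×micro: 1; S2 reads c1=1 → after 1×micro: 4 ⇒ (c0=3, c1=1, c2=4)
macro 2: S0 reads c0=3 → after 1×micro: 3; S1 reads c0=3 → after 2×micro: 2; S2 reads c1=1 → after 1×micro: 3 ⇒ (c0=3, c1=2, c2=3)
macro 3: S0 reads c0=3 → after 1×micro: 3; S1 reads c0=3 → after 2×micro: 0; S2 reads c1=2 → after 1×micro: 0 ⇒ (c0=3, c1=0, c2=0)
macro 4: S0 reads c0=3 → after 1×micro: 3; S1 reads c0=3 → after 2×micro: 1; S2 reads c1=0 → after 1×micro: 2 ⇒ (c0=3, c1=1, c2=2)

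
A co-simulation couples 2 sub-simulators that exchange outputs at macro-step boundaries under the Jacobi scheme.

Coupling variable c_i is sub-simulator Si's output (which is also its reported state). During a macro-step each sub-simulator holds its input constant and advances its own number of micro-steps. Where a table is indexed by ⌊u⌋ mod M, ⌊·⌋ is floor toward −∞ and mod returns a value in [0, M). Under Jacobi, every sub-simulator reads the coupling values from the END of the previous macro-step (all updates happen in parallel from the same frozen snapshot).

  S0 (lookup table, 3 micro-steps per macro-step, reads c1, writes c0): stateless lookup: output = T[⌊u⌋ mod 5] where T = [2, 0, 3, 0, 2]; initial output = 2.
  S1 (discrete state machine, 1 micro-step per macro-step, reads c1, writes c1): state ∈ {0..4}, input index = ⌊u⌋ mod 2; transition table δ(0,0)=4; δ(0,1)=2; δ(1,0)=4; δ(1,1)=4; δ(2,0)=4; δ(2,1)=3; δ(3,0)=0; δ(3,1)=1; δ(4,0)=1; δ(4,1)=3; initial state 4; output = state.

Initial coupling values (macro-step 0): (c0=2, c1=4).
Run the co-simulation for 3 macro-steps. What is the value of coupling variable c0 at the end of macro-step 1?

macro 1: S0 reads c1=4 → after 3×micro: 2; S1 reads c1=4 → after 1×micro: 1 ⇒ (c0=2, c1=1)
macro 2: S0 reads c1=1 → after 3×micro: 0; S1 reads c1=1 → after 1×micro: 4 ⇒ (c0=0, c1=4)
macro 3: S0 reads c1=4 → after 3×micro: 2; S1 reads c1=4 → after 1×micro: 1 ⇒ (c0=2, c1=1)

c0 at macro-step 1 = 2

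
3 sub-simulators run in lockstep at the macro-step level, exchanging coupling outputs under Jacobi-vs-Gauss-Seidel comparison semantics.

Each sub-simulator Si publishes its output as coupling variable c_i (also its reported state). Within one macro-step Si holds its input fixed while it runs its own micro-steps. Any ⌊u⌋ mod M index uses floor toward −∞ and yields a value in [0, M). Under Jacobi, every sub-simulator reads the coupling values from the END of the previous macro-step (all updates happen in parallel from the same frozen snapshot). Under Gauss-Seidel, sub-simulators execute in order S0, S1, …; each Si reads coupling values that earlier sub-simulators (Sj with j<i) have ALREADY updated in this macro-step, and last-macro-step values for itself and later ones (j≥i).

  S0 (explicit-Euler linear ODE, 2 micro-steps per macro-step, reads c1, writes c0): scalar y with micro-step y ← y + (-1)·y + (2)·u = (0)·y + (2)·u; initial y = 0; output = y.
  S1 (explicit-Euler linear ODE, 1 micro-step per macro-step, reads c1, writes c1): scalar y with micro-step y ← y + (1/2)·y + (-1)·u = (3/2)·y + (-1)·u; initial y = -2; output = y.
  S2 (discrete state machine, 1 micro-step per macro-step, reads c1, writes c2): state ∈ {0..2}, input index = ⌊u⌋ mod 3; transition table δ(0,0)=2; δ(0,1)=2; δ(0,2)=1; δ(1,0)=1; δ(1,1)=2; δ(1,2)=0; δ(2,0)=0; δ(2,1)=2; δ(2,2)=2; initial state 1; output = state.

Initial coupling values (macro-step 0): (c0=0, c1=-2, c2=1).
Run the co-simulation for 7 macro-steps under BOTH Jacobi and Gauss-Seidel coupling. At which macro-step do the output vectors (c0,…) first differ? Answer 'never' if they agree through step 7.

first divergence at macro-step: 1

[Jacobi] macro 1: S0 reads c1=-2 → after 2×micro: -4; S1 reads c1=-2 → after 1×micro: -1; S2 reads c1=-2 → after 1×micro: 2 ⇒ (c0=-4, c1=-1, c2=2)
[Jacobi] macro 2: S0 reads c1=-1 → after 2×micro: -2; S1 reads c1=-1 → after 1×micro: -1/2; S2 reads c1=-1 → after 1×micro: 2 ⇒ (c0=-2, c1=-1/2, c2=2)
[Jacobi] macro 3: S0 reads c1=-1/2 → after 2×micro: -1; S1 reads c1=-1/2 → after 1×micro: -1/4; S2 reads c1=-1/2 → after 1×micro: 2 ⇒ (c0=-1, c1=-1/4, c2=2)
[Jacobi] macro 4: S0 reads c1=-1/4 → after 2×micro: -1/2; S1 reads c1=-1/4 → after 1×micro: -1/8; S2 reads c1=-1/4 → after 1×micro: 2 ⇒ (c0=-1/2, c1=-1/8, c2=2)
[Jacobi] macro 5: S0 reads c1=-1/8 → after 2×micro: -1/4; S1 reads c1=-1/8 → after 1×micro: -1/16; S2 reads c1=-1/8 → after 1×micro: 2 ⇒ (c0=-1/4, c1=-1/16, c2=2)
[Jacobi] macro 6: S0 reads c1=-1/16 → after 2×micro: -1/8; S1 reads c1=-1/16 → after 1×micro: -1/32; S2 reads c1=-1/16 → after 1×micro: 2 ⇒ (c0=-1/8, c1=-1/32, c2=2)
[Jacobi] macro 7: S0 reads c1=-1/32 → after 2×micro: -1/16; S1 reads c1=-1/32 → after 1×micro: -1/64; S2 reads c1=-1/32 → after 1×micro: 2 ⇒ (c0=-1/16, c1=-1/64, c2=2)
[Gauss-Seidel] macro 1: S0 reads c1=-2 → after 2×micro: -4; S1 reads c1=-2 → after 1×micro: -1; S2 reads c1=-1 → after 1×micro: 0 ⇒ (c0=-4, c1=-1, c2=0)
[Gauss-Seidel] macro 2: S0 reads c1=-1 → after 2×micro: -2; S1 reads c1=-1 → after 1×micro: -1/2; S2 reads c1=-1/2 → after 1×micro: 1 ⇒ (c0=-2, c1=-1/2, c2=1)
[Gauss-Seidel] macro 3: S0 reads c1=-1/2 → after 2×micro: -1; S1 reads c1=-1/2 → after 1×micro: -1/4; S2 reads c1=-1/4 → after 1×micro: 0 ⇒ (c0=-1, c1=-1/4, c2=0)
[Gauss-Seidel] macro 4: S0 reads c1=-1/4 → after 2×micro: -1/2; S1 reads c1=-1/4 → after 1×micro: -1/8; S2 reads c1=-1/8 → after 1×micro: 1 ⇒ (c0=-1/2, c1=-1/8, c2=1)
[Gauss-Seidel] macro 5: S0 reads c1=-1/8 → after 2×micro: -1/4; S1 reads c1=-1/8 → after 1×micro: -1/16; S2 reads c1=-1/16 → after 1×micro: 0 ⇒ (c0=-1/4, c1=-1/16, c2=0)
[Gauss-Seidel] macro 6: S0 reads c1=-1/16 → after 2×micro: -1/8; S1 reads c1=-1/16 → after 1×micro: -1/32; S2 reads c1=-1/32 → after 1×micro: 1 ⇒ (c0=-1/8, c1=-1/32, c2=1)
[Gauss-Seidel] macro 7: S0 reads c1=-1/32 → after 2×micro: -1/16; S1 reads c1=-1/32 → after 1×micro: -1/64; S2 reads c1=-1/64 → after 1×micro: 0 ⇒ (c0=-1/16, c1=-1/64, c2=0)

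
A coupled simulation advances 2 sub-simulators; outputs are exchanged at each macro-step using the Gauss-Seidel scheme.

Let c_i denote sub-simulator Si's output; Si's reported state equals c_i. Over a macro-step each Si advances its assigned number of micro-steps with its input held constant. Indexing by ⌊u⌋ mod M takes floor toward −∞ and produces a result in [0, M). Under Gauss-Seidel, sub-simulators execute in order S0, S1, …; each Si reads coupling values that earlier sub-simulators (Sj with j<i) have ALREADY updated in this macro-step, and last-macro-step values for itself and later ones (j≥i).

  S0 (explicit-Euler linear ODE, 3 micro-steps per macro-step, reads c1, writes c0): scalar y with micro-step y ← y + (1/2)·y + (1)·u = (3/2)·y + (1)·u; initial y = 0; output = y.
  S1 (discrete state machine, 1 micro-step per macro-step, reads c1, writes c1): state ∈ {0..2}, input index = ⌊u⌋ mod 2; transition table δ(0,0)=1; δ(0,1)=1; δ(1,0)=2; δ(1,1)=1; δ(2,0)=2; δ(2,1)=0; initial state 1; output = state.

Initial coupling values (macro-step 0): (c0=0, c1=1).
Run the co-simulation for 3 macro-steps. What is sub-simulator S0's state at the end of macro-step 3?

macro 1: S0 reads c1=1 → after 3×micro: 19/4; S1 reads c1=1 → after 1×micro: 1 ⇒ (c0=19/4, c1=1)
macro 2: S0 reads c1=1 → after 3×micro: 665/32; S1 reads c1=1 → after 1×micro: 1 ⇒ (c0=665/32, c1=1)
macro 3: S0 reads c1=1 → after 3×micro: 19171/256; S1 reads c1=1 → after 1×micro: 1 ⇒ (c0=19171/256, c1=1)

S0 state at macro-step 3 = 19171/256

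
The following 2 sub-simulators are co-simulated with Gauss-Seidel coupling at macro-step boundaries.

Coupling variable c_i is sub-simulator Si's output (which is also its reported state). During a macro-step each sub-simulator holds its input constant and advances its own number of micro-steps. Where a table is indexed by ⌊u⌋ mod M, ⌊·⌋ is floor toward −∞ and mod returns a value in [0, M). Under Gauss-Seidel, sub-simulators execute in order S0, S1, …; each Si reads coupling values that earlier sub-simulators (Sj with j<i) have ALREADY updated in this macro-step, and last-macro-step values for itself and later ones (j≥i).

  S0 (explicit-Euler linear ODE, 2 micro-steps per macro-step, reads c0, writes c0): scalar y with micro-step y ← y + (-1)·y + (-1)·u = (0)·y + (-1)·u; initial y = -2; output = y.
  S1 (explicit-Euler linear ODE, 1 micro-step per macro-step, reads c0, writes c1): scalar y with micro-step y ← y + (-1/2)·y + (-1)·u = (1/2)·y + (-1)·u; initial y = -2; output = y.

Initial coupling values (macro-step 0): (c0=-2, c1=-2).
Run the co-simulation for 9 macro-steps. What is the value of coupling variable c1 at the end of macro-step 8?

c1 at macro-step 8 = 169/128

macro 1: S0 reads c0=-2 → after 2×micro: 2; S1 reads c0=2 → after 1×micro: -3 ⇒ (c0=2, c1=-3)
macro 2: S0 reads c0=2 → after 2×micro: -2; S1 reads c0=-2 → after 1×micro: 1/2 ⇒ (c0=-2, c1=1/2)
macro 3: S0 reads c0=-2 → after 2×micro: 2; S1 reads c0=2 → after 1×micro: -7/4 ⇒ (c0=2, c1=-7/4)
macro 4: S0 reads c0=2 → after 2×micro: -2; S1 reads c0=-2 → after 1×micro: 9/8 ⇒ (c0=-2, c1=9/8)
macro 5: S0 reads c0=-2 → after 2×micro: 2; S1 reads c0=2 → after 1×micro: -23/16 ⇒ (c0=2, c1=-23/16)
macro 6: S0 reads c0=2 → after 2×micro: -2; S1 reads c0=-2 → after 1×micro: 41/32 ⇒ (c0=-2, c1=41/32)
macro 7: S0 reads c0=-2 → after 2×micro: 2; S1 reads c0=2 → after 1×micro: -87/64 ⇒ (c0=2, c1=-87/64)
macro 8: S0 reads c0=2 → after 2×micro: -2; S1 reads c0=-2 → after 1×micro: 169/128 ⇒ (c0=-2, c1=169/128)
macro 9: S0 reads c0=-2 → after 2×micro: 2; S1 reads c0=2 → after 1×micro: -343/256 ⇒ (c0=2, c1=-343/256)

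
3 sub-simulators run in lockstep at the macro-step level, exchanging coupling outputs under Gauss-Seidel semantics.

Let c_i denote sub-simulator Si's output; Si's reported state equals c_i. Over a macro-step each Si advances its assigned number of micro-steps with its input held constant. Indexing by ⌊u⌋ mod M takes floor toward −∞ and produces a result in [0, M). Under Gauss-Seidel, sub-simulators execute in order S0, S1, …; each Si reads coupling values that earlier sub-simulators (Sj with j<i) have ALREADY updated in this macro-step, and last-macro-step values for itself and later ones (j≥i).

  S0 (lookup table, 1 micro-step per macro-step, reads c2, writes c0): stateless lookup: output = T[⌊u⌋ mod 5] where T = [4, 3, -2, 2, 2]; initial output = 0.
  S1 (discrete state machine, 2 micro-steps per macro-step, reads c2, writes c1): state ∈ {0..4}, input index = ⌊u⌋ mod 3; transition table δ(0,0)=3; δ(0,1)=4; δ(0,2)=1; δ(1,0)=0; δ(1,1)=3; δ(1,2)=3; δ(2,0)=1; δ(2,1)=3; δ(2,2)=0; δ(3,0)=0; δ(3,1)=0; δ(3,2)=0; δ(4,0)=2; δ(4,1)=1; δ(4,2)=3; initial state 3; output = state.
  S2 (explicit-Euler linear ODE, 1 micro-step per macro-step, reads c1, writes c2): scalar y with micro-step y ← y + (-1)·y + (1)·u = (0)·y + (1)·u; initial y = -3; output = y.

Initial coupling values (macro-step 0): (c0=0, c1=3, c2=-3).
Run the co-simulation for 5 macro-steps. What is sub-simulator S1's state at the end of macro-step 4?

S1 state at macro-step 4 = 3

macro 1: S0 reads c2=-3 → after 1×micro: -2; S1 reads c2=-3 → after 2×micro: 3; S2 reads c1=3 → after 1×micro: 3 ⇒ (c0=-2, c1=3, c2=3)
macro 2: S0 reads c2=3 → after 1×micro: 2; S1 reads c2=3 → after 2×micro: 3; S2 reads c1=3 → after 1×micro: 3 ⇒ (c0=2, c1=3, c2=3)
macro 3: S0 reads c2=3 → after 1×micro: 2; S1 reads c2=3 → after 2×micro: 3; S2 reads c1=3 → after 1×micro: 3 ⇒ (c0=2, c1=3, c2=3)
macro 4: S0 reads c2=3 → after 1×micro: 2; S1 reads c2=3 → after 2×micro: 3; S2 reads c1=3 → after 1×micro: 3 ⇒ (c0=2, c1=3, c2=3)
macro 5: S0 reads c2=3 → after 1×micro: 2; S1 reads c2=3 → after 2×micro: 3; S2 reads c1=3 → after 1×micro: 3 ⇒ (c0=2, c1=3, c2=3)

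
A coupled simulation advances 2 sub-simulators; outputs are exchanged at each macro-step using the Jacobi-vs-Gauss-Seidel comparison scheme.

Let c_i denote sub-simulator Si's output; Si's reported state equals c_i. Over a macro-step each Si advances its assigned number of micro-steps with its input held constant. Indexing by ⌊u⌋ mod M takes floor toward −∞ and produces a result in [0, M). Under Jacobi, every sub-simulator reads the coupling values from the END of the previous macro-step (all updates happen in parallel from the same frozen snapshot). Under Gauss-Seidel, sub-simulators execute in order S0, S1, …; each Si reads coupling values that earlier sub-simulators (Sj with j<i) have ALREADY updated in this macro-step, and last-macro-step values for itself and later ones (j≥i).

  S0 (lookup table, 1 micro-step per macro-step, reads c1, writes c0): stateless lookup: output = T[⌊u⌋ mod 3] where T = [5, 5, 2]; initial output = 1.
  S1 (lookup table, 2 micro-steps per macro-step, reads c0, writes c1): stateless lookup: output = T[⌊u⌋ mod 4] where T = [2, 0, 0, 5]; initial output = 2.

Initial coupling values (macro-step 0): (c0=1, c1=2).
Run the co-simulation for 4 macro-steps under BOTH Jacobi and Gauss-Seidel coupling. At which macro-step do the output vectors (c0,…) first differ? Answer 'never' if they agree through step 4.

[Jacobi] macro 1: S0 reads c1=2 → after 1×micro: 2; S1 reads c0=1 → after 2×micro: 0 ⇒ (c0=2, c1=0)
[Jacobi] macro 2: S0 reads c1=0 → after 1×micro: 5; S1 reads c0=2 → after 2×micro: 0 ⇒ (c0=5, c1=0)
[Jacobi] macro 3: S0 reads c1=0 → after 1×micro: 5; S1 reads c0=5 → after 2×micro: 0 ⇒ (c0=5, c1=0)
[Jacobi] macro 4: S0 reads c1=0 → after 1×micro: 5; S1 reads c0=5 → after 2×micro: 0 ⇒ (c0=5, c1=0)
[Gauss-Seidel] macro 1: S0 reads c1=2 → after 1×micro: 2; S1 reads c0=2 → after 2×micro: 0 ⇒ (c0=2, c1=0)
[Gauss-Seidel] macro 2: S0 reads c1=0 → after 1×micro: 5; S1 reads c0=5 → after 2×micro: 0 ⇒ (c0=5, c1=0)
[Gauss-Seidel] macro 3: S0 reads c1=0 → after 1×micro: 5; S1 reads c0=5 → after 2×micro: 0 ⇒ (c0=5, c1=0)
[Gauss-Seidel] macro 4: S0 reads c1=0 → after 1×micro: 5; S1 reads c0=5 → after 2×micro: 0 ⇒ (c0=5, c1=0)

first divergence at macro-step: never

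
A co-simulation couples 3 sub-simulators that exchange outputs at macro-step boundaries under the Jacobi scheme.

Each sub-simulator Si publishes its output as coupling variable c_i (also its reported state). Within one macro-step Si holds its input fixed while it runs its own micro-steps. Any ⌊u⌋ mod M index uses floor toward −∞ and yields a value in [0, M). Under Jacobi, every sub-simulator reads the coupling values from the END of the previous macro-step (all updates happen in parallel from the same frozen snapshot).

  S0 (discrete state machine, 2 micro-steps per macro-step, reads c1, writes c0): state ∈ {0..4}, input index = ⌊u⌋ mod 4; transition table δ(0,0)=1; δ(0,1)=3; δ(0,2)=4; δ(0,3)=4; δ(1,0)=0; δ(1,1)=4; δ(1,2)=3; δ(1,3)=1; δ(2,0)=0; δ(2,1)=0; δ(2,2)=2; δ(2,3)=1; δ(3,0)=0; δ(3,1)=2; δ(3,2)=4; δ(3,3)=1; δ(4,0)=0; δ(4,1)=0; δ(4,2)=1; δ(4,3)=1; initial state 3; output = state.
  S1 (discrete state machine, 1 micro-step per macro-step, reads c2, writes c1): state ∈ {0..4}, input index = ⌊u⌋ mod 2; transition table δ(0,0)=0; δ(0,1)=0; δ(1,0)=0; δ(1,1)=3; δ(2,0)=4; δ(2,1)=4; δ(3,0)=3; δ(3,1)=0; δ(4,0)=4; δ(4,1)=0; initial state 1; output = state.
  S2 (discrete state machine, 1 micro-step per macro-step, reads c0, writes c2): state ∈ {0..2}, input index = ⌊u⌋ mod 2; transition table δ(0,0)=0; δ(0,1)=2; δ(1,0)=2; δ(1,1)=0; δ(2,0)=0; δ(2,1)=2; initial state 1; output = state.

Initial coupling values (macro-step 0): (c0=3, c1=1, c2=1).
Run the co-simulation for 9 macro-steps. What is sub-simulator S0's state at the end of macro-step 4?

S0 state at macro-step 4 = 1

macro 1: S0 reads c1=1 → after 2×micro: 0; S1 reads c2=1 → after 1×micro: 3; S2 reads c0=3 → after 1×micro: 0 ⇒ (c0=0, c1=3, c2=0)
macro 2: S0 reads c1=3 → after 2×micro: 1; S1 reads c2=0 → after 1×micro: 3; S2 reads c0=0 → after 1×micro: 0 ⇒ (c0=1, c1=3, c2=0)
macro 3: S0 reads c1=3 → after 2×micro: 1; S1 reads c2=0 → after 1×micro: 3; S2 reads c0=1 → after 1×micro: 2 ⇒ (c0=1, c1=3, c2=2)
macro 4: S0 reads c1=3 → after 2×micro: 1; S1 reads c2=2 → after 1×micro: 3; S2 reads c0=1 → after 1×micro: 2 ⇒ (c0=1, c1=3, c2=2)
macro 5: S0 reads c1=3 → after 2×micro: 1; S1 reads c2=2 → after 1×micro: 3; S2 reads c0=1 → after 1×micro: 2 ⇒ (c0=1, c1=3, c2=2)
macro 6: S0 reads c1=3 → after 2×micro: 1; S1 reads c2=2 → after 1×micro: 3; S2 reads c0=1 → after 1×micro: 2 ⇒ (c0=1, c1=3, c2=2)
macro 7: S0 reads c1=3 → after 2×micro: 1; S1 reads c2=2 → after 1×micro: 3; S2 reads c0=1 → after 1×micro: 2 ⇒ (c0=1, c1=3, c2=2)
macro 8: S0 reads c1=3 → after 2×micro: 1; S1 reads c2=2 → after 1×micro: 3; S2 reads c0=1 → after 1×micro: 2 ⇒ (c0=1, c1=3, c2=2)
macro 9: S0 reads c1=3 → after 2×micro: 1; S1 reads c2=2 → after 1×micro: 3; S2 reads c0=1 → after 1×micro: 2 ⇒ (c0=1, c1=3, c2=2)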